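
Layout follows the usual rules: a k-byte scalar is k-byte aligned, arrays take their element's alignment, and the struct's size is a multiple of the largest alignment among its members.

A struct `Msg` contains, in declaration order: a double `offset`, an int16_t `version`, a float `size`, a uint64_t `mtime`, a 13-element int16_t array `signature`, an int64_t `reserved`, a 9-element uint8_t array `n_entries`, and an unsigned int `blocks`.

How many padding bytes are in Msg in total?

11

@0: offset [8B, align 8] → 8
@8: version [2B, align 2] → 10
+2 pad (align 4)
@12: size [4B, align 4] → 16
@16: mtime [8B, align 8] → 24
@24: signature [26B, align 2] → 50
+6 pad (align 8)
@56: reserved [8B, align 8] → 64
@64: n_entries [9B, align 1] → 73
+3 pad (align 4)
@76: blocks [4B, align 4] → 80
size 80, align 8
data bytes 69, size 80 → padding 11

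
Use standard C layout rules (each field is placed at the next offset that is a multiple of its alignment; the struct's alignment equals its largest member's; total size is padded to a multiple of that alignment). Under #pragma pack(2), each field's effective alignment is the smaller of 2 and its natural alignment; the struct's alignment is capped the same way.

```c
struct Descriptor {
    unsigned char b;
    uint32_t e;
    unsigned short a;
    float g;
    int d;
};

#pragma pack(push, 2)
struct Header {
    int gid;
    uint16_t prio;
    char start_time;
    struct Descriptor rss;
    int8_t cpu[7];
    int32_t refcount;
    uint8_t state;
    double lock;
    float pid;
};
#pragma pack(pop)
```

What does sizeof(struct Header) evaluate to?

Descriptor: @0: b [1B, align 1] → 1; +3 pad (align 4); @4: e [4B, align 4] → 8; @8: a [2B, align 2] → 10; +2 pad (align 4); @12: g [4B, align 4] → 16; @16: d [4B, align 4] → 20; size 20, align 4
@0: gid [4B, align 2] → 4
@4: prio [2B, align 2] → 6
@6: start_time [1B, align 1] → 7
+1 pad (align 2)
@8: rss [20B, align 2] → 28
@28: cpu [7B, align 1] → 35
+1 pad (align 2)
@36: refcount [4B, align 2] → 40
@40: state [1B, align 1] → 41
+1 pad (align 2)
@42: lock [8B, align 2] → 50
@50: pid [4B, align 2] → 54
size 54, align 2

54 bytes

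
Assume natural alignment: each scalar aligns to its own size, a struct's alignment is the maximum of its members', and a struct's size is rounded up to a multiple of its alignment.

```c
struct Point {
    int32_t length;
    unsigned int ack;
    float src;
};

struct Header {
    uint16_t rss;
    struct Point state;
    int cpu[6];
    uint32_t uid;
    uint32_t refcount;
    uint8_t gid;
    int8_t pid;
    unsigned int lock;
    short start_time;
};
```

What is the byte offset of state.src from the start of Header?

12

Point: length at 0 (size 4, align 4) → ends 4; ack at 4 (size 4, align 4) → ends 8; src at 8 (size 4, align 4) → ends 12; total 12 bytes, alignment 4
rss at 0 (size 2, align 2) → ends 2
pad 2 to align 4 for state
state at 4 (size 12, align 4) → ends 16
within Point: src at 8
4 + 8 = 12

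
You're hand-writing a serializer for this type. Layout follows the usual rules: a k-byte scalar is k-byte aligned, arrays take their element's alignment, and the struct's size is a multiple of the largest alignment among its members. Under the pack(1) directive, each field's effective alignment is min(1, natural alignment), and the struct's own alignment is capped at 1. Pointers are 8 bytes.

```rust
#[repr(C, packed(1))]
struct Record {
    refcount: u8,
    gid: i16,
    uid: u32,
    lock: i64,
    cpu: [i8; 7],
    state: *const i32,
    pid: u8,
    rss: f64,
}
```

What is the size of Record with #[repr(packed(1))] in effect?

refcount at 0 (size 1, align 1) → ends 1
gid at 1 (size 2, align 1) → ends 3
uid at 3 (size 4, align 1) → ends 7
lock at 7 (size 8, align 1) → ends 15
cpu at 15 (size 7, align 1) → ends 22
state at 22 (size 8, align 1) → ends 30
pid at 30 (size 1, align 1) → ends 31
rss at 31 (size 8, align 1) → ends 39
total 39 bytes, alignment 1

39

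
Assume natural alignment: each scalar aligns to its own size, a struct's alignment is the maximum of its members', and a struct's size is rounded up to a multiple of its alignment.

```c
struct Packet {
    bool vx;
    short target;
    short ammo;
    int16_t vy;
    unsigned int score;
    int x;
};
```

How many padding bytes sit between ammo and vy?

@0: vx [1B, align 1] → 1
+1 pad (align 2)
@2: target [2B, align 2] → 4
@4: ammo [2B, align 2] → 6
@6: vy [2B, align 2] → 8

0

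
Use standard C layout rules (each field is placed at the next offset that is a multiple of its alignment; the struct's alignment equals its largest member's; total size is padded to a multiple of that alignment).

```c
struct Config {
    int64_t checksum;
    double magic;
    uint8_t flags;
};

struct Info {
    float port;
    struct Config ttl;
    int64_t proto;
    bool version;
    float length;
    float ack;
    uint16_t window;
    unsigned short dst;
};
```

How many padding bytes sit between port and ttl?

4

Config: @0: checksum [8B, align 8] → 8; @8: magic [8B, align 8] → 16; @16: flags [1B, align 1] → 17; +7 tail pad (align 8); size 24, align 8
@0: port [4B, align 4] → 4
+4 pad (align 8)
@8: ttl [24B, align 8] → 32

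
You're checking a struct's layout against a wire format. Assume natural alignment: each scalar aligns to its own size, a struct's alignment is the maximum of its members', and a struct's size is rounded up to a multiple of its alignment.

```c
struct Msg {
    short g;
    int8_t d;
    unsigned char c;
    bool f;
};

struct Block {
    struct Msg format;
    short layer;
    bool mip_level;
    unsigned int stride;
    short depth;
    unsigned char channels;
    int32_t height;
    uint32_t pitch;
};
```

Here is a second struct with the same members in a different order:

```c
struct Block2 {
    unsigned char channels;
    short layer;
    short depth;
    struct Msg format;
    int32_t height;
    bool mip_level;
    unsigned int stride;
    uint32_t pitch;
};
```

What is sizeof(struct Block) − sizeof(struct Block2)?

0

Msg: g at 0 (size 2, align 2) → ends 2; d at 2 (size 1, align 1) → ends 3; c at 3 (size 1, align 1) → ends 4; f at 4 (size 1, align 1) → ends 5; tail pad 1 to reach multiple of 2; total 6 bytes, alignment 2
format at 0 (size 6, align 2) → ends 6
layer at 6 (size 2, align 2) → ends 8
mip_level at 8 (size 1, align 1) → ends 9
pad 3 to align 4 for stride
stride at 12 (size 4, align 4) → ends 16
depth at 16 (size 2, align 2) → ends 18
channels at 18 (size 1, align 1) → ends 19
pad 1 to align 4 for height
height at 20 (size 4, align 4) → ends 24
pitch at 24 (size 4, align 4) → ends 28
total 28 bytes, alignment 4
— Block2 —
channels at 0 (size 1, align 1) → ends 1
pad 1 to align 2 for layer
layer at 2 (size 2, align 2) → ends 4
depth at 4 (size 2, align 2) → ends 6
format at 6 (size 6, align 2) → ends 12
height at 12 (size 4, align 4) → ends 16
mip_level at 16 (size 1, align 1) → ends 17
pad 3 to align 4 for stride
stride at 20 (size 4, align 4) → ends 24
pitch at 24 (size 4, align 4) → ends 28
total 28 bytes, alignment 4
28 − 28 = 0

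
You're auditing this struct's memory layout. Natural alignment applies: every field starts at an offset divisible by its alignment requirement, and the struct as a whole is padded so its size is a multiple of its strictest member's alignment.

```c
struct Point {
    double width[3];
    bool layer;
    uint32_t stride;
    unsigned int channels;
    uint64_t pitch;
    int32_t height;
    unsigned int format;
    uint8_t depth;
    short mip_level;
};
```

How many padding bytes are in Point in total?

width at 0 (size 24, align 8) → ends 24
layer at 24 (size 1, align 1) → ends 25
pad 3 to align 4 for stride
stride at 28 (size 4, align 4) → ends 32
channels at 32 (size 4, align 4) → ends 36
pad 4 to align 8 for pitch
pitch at 40 (size 8, align 8) → ends 48
height at 48 (size 4, align 4) → ends 52
format at 52 (size 4, align 4) → ends 56
depth at 56 (size 1, align 1) → ends 57
pad 1 to align 2 for mip_level
mip_level at 58 (size 2, align 2) → ends 60
tail pad 4 to reach multiple of 8
total 64 bytes, alignment 8
data bytes 52, size 64 → padding 12

12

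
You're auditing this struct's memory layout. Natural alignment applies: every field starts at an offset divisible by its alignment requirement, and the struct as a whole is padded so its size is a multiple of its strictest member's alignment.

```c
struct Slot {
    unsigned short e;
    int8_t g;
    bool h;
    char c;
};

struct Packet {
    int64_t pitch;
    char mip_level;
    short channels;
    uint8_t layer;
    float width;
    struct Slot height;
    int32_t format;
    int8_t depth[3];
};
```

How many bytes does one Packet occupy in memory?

40 bytes

Slot: 0..2  e  (2B, 2-aligned); 2..3  g  (1B, 1-aligned); 3..4  h  (1B, 1-aligned); 4..5  c  (1B, 1-aligned); 5..6  -- tail padding (1B); sizeof = 6, alignof = 2
0..8  pitch  (8B, 8-aligned)
8..9  mip_level  (1B, 1-aligned)
9..10  -- padding (1B)
10..12  channels  (2B, 2-aligned)
12..13  layer  (1B, 1-aligned)
13..16  -- padding (3B)
16..20  width  (4B, 4-aligned)
20..26  height  (6B, 2-aligned)
26..28  -- padding (2B)
28..32  format  (4B, 4-aligned)
32..35  depth  (3B, 1-aligned)
35..40  -- tail padding (5B)
sizeof = 40, alignof = 8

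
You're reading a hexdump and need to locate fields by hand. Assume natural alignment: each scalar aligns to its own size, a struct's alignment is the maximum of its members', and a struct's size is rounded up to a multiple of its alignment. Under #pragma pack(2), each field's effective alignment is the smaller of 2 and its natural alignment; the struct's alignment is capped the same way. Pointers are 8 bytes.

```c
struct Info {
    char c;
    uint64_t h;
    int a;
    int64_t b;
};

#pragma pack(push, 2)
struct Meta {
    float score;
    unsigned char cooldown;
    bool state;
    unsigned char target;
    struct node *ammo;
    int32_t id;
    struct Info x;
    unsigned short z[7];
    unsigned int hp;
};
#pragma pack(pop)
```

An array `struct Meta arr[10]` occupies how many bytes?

700

Info: 0..1  c  (1B, 1-aligned); 1..8  -- padding (7B); 8..16  h  (8B, 8-aligned); 16..20  a  (4B, 4-aligned); 20..24  -- padding (4B); 24..32  b  (8B, 8-aligned); sizeof = 32, alignof = 8
0..4  score  (4B, 2-aligned)
4..5  cooldown  (1B, 1-aligned)
5..6  state  (1B, 1-aligned)
6..7  target  (1B, 1-aligned)
7..8  -- padding (1B)
8..16  ammo  (8B, 2-aligned)
16..20  id  (4B, 2-aligned)
20..52  x  (32B, 2-aligned)
52..66  z  (14B, 2-aligned)
66..70  hp  (4B, 2-aligned)
sizeof = 70, alignof = 2
array of 10: 10 × 70 = 700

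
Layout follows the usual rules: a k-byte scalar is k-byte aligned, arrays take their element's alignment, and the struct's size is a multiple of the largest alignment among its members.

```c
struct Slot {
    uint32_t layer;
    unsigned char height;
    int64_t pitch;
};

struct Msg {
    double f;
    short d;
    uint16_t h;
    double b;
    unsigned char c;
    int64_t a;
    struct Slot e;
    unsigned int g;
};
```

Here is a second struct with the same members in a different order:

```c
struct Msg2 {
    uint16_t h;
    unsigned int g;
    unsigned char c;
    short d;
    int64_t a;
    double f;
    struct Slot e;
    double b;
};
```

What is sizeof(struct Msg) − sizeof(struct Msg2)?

Slot: @0: layer [4B, align 4] → 4; @4: height [1B, align 1] → 5; +3 pad (align 8); @8: pitch [8B, align 8] → 16; size 16, align 8
@0: f [8B, align 8] → 8
@8: d [2B, align 2] → 10
@10: h [2B, align 2] → 12
+4 pad (align 8)
@16: b [8B, align 8] → 24
@24: c [1B, align 1] → 25
+7 pad (align 8)
@32: a [8B, align 8] → 40
@40: e [16B, align 8] → 56
@56: g [4B, align 4] → 60
+4 tail pad (align 8)
size 64, align 8
— Msg2 —
@0: h [2B, align 2] → 2
+2 pad (align 4)
@4: g [4B, align 4] → 8
@8: c [1B, align 1] → 9
+1 pad (align 2)
@10: d [2B, align 2] → 12
+4 pad (align 8)
@16: a [8B, align 8] → 24
@24: f [8B, align 8] → 32
@32: e [16B, align 8] → 48
@48: b [8B, align 8] → 56
size 56, align 8
64 − 56 = 8

8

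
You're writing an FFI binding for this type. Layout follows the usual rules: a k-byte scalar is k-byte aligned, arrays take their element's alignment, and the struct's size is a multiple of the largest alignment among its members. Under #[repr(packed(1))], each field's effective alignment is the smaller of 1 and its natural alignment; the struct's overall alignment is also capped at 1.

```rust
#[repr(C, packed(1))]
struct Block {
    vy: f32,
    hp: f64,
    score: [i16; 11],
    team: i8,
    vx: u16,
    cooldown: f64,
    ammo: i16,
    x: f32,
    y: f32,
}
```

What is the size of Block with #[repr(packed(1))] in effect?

55

@0: vy [4B, align 1] → 4
@4: hp [8B, align 1] → 12
@12: score [22B, align 1] → 34
@34: team [1B, align 1] → 35
@35: vx [2B, align 1] → 37
@37: cooldown [8B, align 1] → 45
@45: ammo [2B, align 1] → 47
@47: x [4B, align 1] → 51
@51: y [4B, align 1] → 55
size 55, align 1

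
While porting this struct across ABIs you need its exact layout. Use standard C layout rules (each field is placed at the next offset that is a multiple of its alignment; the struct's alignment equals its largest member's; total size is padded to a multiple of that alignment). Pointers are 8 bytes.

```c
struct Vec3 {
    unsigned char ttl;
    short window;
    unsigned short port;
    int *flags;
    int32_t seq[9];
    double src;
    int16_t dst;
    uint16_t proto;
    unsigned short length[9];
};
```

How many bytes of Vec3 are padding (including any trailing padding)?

0..1  ttl  (1B, 1-aligned)
1..2  -- padding (1B)
2..4  window  (2B, 2-aligned)
4..6  port  (2B, 2-aligned)
6..8  -- padding (2B)
8..16  flags  (8B, 8-aligned)
16..52  seq  (36B, 4-aligned)
52..56  -- padding (4B)
56..64  src  (8B, 8-aligned)
64..66  dst  (2B, 2-aligned)
66..68  proto  (2B, 2-aligned)
68..86  length  (18B, 2-aligned)
86..88  -- tail padding (2B)
sizeof = 88, alignof = 8
data bytes 79, size 88 → padding 9

9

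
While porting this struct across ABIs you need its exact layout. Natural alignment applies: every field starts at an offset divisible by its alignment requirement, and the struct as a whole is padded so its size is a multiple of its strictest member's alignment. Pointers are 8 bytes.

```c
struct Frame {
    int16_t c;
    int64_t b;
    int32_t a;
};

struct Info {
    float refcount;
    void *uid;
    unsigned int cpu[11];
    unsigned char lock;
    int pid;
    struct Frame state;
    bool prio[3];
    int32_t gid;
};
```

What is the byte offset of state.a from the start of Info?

Frame: @0: c [2B, align 2] → 2; +6 pad (align 8); @8: b [8B, align 8] → 16; @16: a [4B, align 4] → 20; +4 tail pad (align 8); size 24, align 8
@0: refcount [4B, align 4] → 4
+4 pad (align 8)
@8: uid [8B, align 8] → 16
@16: cpu [44B, align 4] → 60
@60: lock [1B, align 1] → 61
+3 pad (align 4)
@64: pid [4B, align 4] → 68
+4 pad (align 8)
@72: state [24B, align 8] → 96
within Frame: a at 16
72 + 16 = 88

88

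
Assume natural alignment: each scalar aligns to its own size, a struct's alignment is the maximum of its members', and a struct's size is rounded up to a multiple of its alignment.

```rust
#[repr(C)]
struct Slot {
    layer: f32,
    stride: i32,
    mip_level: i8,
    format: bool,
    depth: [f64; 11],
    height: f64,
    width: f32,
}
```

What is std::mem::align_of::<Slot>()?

member alignments: layer=4, stride=4, mip_level=1, format=1, depth=8, height=8, width=4
max = 8

8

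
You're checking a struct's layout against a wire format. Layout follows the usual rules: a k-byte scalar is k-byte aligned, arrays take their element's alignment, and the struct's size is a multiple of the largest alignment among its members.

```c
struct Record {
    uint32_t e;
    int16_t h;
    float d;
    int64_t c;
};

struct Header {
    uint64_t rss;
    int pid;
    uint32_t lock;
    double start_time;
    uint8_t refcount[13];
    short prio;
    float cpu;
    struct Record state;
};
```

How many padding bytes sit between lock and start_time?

0

Record: 0..4  e  (4B, 4-aligned); 4..6  h  (2B, 2-aligned); 6..8  -- padding (2B); 8..12  d  (4B, 4-aligned); 12..16  -- padding (4B); 16..24  c  (8B, 8-aligned); sizeof = 24, alignof = 8
0..8  rss  (8B, 8-aligned)
8..12  pid  (4B, 4-aligned)
12..16  lock  (4B, 4-aligned)
16..24  start_time  (8B, 8-aligned)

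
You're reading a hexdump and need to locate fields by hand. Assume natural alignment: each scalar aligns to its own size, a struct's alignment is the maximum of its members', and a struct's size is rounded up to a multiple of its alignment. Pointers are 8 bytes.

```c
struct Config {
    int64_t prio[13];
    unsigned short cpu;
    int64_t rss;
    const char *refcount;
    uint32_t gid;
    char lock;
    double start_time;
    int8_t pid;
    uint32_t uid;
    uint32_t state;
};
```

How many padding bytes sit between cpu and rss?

6

@0: prio [104B, align 8] → 104
@104: cpu [2B, align 2] → 106
+6 pad (align 8)
@112: rss [8B, align 8] → 120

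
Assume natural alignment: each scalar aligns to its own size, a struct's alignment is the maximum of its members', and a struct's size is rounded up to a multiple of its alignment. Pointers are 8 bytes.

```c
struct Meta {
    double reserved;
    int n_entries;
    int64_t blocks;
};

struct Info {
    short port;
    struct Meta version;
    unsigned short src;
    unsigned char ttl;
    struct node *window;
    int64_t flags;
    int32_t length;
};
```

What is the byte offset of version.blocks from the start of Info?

Meta: reserved at 0 (size 8, align 8) → ends 8; n_entries at 8 (size 4, align 4) → ends 12; pad 4 to align 8 for blocks; blocks at 16 (size 8, align 8) → ends 24; total 24 bytes, alignment 8
port at 0 (size 2, align 2) → ends 2
pad 6 to align 8 for version
version at 8 (size 24, align 8) → ends 32
within Meta: blocks at 16
8 + 16 = 24

24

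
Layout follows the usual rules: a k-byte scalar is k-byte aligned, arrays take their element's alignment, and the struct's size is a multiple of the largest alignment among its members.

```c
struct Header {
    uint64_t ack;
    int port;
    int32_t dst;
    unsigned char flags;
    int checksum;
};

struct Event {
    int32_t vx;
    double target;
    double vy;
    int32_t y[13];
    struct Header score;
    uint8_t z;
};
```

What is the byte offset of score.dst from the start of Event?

Header: ack at 0 (size 8, align 8) → ends 8; port at 8 (size 4, align 4) → ends 12; dst at 12 (size 4, align 4) → ends 16; flags at 16 (size 1, align 1) → ends 17; pad 3 to align 4 for checksum; checksum at 20 (size 4, align 4) → ends 24; total 24 bytes, alignment 8
vx at 0 (size 4, align 4) → ends 4
pad 4 to align 8 for target
target at 8 (size 8, align 8) → ends 16
vy at 16 (size 8, align 8) → ends 24
y at 24 (size 52, align 4) → ends 76
pad 4 to align 8 for score
score at 80 (size 24, align 8) → ends 104
within Header: dst at 12
80 + 12 = 92

92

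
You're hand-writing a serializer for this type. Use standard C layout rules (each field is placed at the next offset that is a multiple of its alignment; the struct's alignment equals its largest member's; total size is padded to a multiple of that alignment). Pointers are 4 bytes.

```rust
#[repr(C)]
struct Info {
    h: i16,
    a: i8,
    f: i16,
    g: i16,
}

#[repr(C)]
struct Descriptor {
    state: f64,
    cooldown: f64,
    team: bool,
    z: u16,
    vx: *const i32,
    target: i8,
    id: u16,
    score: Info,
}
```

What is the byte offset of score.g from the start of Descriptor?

34

Info: h at 0 (size 2, align 2) → ends 2; a at 2 (size 1, align 1) → ends 3; pad 1 to align 2 for f; f at 4 (size 2, align 2) → ends 6; g at 6 (size 2, align 2) → ends 8; total 8 bytes, alignment 2
state at 0 (size 8, align 8) → ends 8
cooldown at 8 (size 8, align 8) → ends 16
team at 16 (size 1, align 1) → ends 17
pad 1 to align 2 for z
z at 18 (size 2, align 2) → ends 20
vx at 20 (size 4, align 4) → ends 24
target at 24 (size 1, align 1) → ends 25
pad 1 to align 2 for id
id at 26 (size 2, align 2) → ends 28
score at 28 (size 8, align 2) → ends 36
within Info: g at 6
28 + 6 = 34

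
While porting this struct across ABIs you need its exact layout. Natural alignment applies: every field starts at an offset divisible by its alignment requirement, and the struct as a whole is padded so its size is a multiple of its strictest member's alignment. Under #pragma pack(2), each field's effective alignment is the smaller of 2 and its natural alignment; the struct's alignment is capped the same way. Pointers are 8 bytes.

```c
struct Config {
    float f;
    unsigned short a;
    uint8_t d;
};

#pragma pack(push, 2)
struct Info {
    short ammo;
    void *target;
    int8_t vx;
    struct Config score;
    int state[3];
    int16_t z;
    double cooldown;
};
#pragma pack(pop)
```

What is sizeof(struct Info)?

42 bytes

Config: f at 0 (size 4, align 4) → ends 4; a at 4 (size 2, align 2) → ends 6; d at 6 (size 1, align 1) → ends 7; tail pad 1 to reach multiple of 4; total 8 bytes, alignment 4
ammo at 0 (size 2, align 2) → ends 2
target at 2 (size 8, align 2) → ends 10
vx at 10 (size 1, align 1) → ends 11
pad 1 to align 2 for score
score at 12 (size 8, align 2) → ends 20
state at 20 (size 12, align 2) → ends 32
z at 32 (size 2, align 2) → ends 34
cooldown at 34 (size 8, align 2) → ends 42
total 42 bytes, alignment 2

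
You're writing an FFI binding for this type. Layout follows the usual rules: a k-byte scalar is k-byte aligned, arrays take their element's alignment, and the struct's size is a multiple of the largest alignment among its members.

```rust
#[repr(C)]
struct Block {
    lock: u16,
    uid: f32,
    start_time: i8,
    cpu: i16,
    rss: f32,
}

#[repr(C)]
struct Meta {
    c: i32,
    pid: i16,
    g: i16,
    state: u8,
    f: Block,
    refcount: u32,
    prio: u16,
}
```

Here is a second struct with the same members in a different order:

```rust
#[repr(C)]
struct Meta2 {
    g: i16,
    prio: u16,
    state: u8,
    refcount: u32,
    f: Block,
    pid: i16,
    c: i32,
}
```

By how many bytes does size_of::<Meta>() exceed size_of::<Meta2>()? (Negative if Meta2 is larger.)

Block: lock at 0 (size 2, align 2) → ends 2; pad 2 to align 4 for uid; uid at 4 (size 4, align 4) → ends 8; start_time at 8 (size 1, align 1) → ends 9; pad 1 to align 2 for cpu; cpu at 10 (size 2, align 2) → ends 12; rss at 12 (size 4, align 4) → ends 16; total 16 bytes, alignment 4
c at 0 (size 4, align 4) → ends 4
pid at 4 (size 2, align 2) → ends 6
g at 6 (size 2, align 2) → ends 8
state at 8 (size 1, align 1) → ends 9
pad 3 to align 4 for f
f at 12 (size 16, align 4) → ends 28
refcount at 28 (size 4, align 4) → ends 32
prio at 32 (size 2, align 2) → ends 34
tail pad 2 to reach multiple of 4
total 36 bytes, alignment 4
— Meta2 —
g at 0 (size 2, align 2) → ends 2
prio at 2 (size 2, align 2) → ends 4
state at 4 (size 1, align 1) → ends 5
pad 3 to align 4 for refcount
refcount at 8 (size 4, align 4) → ends 12
f at 12 (size 16, align 4) → ends 28
pid at 28 (size 2, align 2) → ends 30
pad 2 to align 4 for c
c at 32 (size 4, align 4) → ends 36
total 36 bytes, alignment 4
36 − 36 = 0

0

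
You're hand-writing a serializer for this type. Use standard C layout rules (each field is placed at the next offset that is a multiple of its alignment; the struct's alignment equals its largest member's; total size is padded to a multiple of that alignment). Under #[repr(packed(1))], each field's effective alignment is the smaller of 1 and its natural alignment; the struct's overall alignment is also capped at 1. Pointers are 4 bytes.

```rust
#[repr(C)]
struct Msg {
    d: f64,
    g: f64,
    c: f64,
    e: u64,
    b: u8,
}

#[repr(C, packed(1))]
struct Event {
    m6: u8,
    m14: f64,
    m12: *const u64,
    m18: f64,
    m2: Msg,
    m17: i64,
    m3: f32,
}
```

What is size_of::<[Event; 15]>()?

Msg: d at 0 (size 8, align 8) → ends 8; g at 8 (size 8, align 8) → ends 16; c at 16 (size 8, align 8) → ends 24; e at 24 (size 8, align 8) → ends 32; b at 32 (size 1, align 1) → ends 33; tail pad 7 to reach multiple of 8; total 40 bytes, alignment 8
m6 at 0 (size 1, align 1) → ends 1
m14 at 1 (size 8, align 1) → ends 9
m12 at 9 (size 4, align 1) → ends 13
m18 at 13 (size 8, align 1) → ends 21
m2 at 21 (size 40, align 1) → ends 61
m17 at 61 (size 8, align 1) → ends 69
m3 at 69 (size 4, align 1) → ends 73
total 73 bytes, alignment 1
array of 15: 15 × 73 = 1095

1095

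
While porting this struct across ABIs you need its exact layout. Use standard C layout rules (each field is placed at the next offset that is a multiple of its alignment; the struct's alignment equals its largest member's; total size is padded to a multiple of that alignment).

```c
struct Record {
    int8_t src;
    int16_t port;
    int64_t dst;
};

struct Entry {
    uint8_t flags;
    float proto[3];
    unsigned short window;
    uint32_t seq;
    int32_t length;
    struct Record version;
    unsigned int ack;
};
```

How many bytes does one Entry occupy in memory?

Record: 0..1  src  (1B, 1-aligned); 1..2  -- padding (1B); 2..4  port  (2B, 2-aligned); 4..8  -- padding (4B); 8..16  dst  (8B, 8-aligned); sizeof = 16, alignof = 8
0..1  flags  (1B, 1-aligned)
1..4  -- padding (3B)
4..16  proto  (12B, 4-aligned)
16..18  window  (2B, 2-aligned)
18..20  -- padding (2B)
20..24  seq  (4B, 4-aligned)
24..28  length  (4B, 4-aligned)
28..32  -- padding (4B)
32..48  version  (16B, 8-aligned)
48..52  ack  (4B, 4-aligned)
52..56  -- tail padding (4B)
sizeof = 56, alignof = 8

56 bytes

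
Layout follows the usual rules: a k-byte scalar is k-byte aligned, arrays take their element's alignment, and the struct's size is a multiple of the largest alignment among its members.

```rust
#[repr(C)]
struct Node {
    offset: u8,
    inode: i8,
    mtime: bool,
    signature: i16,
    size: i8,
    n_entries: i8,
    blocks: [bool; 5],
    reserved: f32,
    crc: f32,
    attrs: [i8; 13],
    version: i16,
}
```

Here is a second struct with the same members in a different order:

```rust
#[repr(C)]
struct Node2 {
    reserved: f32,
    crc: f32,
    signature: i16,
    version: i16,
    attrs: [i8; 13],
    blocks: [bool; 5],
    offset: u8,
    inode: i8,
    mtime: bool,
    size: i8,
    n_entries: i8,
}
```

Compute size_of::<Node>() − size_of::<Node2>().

@0: offset [1B, align 1] → 1
@1: inode [1B, align 1] → 2
@2: mtime [1B, align 1] → 3
+1 pad (align 2)
@4: signature [2B, align 2] → 6
@6: size [1B, align 1] → 7
@7: n_entries [1B, align 1] → 8
@8: blocks [5B, align 1] → 13
+3 pad (align 4)
@16: reserved [4B, align 4] → 20
@20: crc [4B, align 4] → 24
@24: attrs [13B, align 1] → 37
+1 pad (align 2)
@38: version [2B, align 2] → 40
size 40, align 4
— Node2 —
@0: reserved [4B, align 4] → 4
@4: crc [4B, align 4] → 8
@8: signature [2B, align 2] → 10
@10: version [2B, align 2] → 12
@12: attrs [13B, align 1] → 25
@25: blocks [5B, align 1] → 30
@30: offset [1B, align 1] → 31
@31: inode [1B, align 1] → 32
@32: mtime [1B, align 1] → 33
@33: size [1B, align 1] → 34
@34: n_entries [1B, align 1] → 35
+1 tail pad (align 4)
size 36, align 4
40 − 36 = 4

4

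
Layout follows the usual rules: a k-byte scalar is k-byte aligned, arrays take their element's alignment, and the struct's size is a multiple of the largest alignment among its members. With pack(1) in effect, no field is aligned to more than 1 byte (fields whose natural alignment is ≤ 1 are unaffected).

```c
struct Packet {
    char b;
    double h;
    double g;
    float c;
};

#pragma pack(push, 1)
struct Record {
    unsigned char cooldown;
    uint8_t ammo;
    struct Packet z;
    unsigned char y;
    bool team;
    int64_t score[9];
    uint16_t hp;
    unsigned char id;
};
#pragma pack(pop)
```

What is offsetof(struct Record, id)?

Packet: @0: b [1B, align 1] → 1; +7 pad (align 8); @8: h [8B, align 8] → 16; @16: g [8B, align 8] → 24; @24: c [4B, align 4] → 28; +4 tail pad (align 8); size 32, align 8
@0: cooldown [1B, align 1] → 1
@1: ammo [1B, align 1] → 2
@2: z [32B, align 1] → 34
@34: y [1B, align 1] → 35
@35: team [1B, align 1] → 36
@36: score [72B, align 1] → 108
@108: hp [2B, align 1] → 110
@110: id [1B, align 1] → 111

110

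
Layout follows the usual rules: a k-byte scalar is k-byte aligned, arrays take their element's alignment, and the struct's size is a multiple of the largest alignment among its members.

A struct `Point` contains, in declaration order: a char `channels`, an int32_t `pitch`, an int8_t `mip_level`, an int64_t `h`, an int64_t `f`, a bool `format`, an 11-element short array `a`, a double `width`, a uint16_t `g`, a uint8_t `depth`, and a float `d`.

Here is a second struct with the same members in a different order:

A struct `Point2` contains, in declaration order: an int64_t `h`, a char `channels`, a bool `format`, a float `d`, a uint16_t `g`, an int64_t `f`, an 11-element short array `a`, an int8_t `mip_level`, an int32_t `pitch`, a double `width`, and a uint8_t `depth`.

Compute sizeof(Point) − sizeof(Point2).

channels at 0 (size 1, align 1) → ends 1
pad 3 to align 4 for pitch
pitch at 4 (size 4, align 4) → ends 8
mip_level at 8 (size 1, align 1) → ends 9
pad 7 to align 8 for h
h at 16 (size 8, align 8) → ends 24
f at 24 (size 8, align 8) → ends 32
format at 32 (size 1, align 1) → ends 33
pad 1 to align 2 for a
a at 34 (size 22, align 2) → ends 56
width at 56 (size 8, align 8) → ends 64
g at 64 (size 2, align 2) → ends 66
depth at 66 (size 1, align 1) → ends 67
pad 1 to align 4 for d
d at 68 (size 4, align 4) → ends 72
total 72 bytes, alignment 8
— Point2 —
h at 0 (size 8, align 8) → ends 8
channels at 8 (size 1, align 1) → ends 9
format at 9 (size 1, align 1) → ends 10
pad 2 to align 4 for d
d at 12 (size 4, align 4) → ends 16
g at 16 (size 2, align 2) → ends 18
pad 6 to align 8 for f
f at 24 (size 8, align 8) → ends 32
a at 32 (size 22, align 2) → ends 54
mip_level at 54 (size 1, align 1) → ends 55
pad 1 to align 4 for pitch
pitch at 56 (size 4, align 4) → ends 60
pad 4 to align 8 for width
width at 64 (size 8, align 8) → ends 72
depth at 72 (size 1, align 1) → ends 73
tail pad 7 to reach multiple of 8
total 80 bytes, alignment 8
72 − 80 = -8

-8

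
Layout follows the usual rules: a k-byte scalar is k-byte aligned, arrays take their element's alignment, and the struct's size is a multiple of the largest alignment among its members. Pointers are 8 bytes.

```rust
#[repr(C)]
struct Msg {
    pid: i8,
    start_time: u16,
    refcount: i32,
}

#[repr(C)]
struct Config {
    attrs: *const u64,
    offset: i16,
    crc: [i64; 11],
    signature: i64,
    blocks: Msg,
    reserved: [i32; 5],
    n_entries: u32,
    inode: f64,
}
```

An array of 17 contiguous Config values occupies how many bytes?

Msg: @0: pid [1B, align 1] → 1; +1 pad (align 2); @2: start_time [2B, align 2] → 4; @4: refcount [4B, align 4] → 8; size 8, align 4
@0: attrs [8B, align 8] → 8
@8: offset [2B, align 2] → 10
+6 pad (align 8)
@16: crc [88B, align 8] → 104
@104: signature [8B, align 8] → 112
@112: blocks [8B, align 4] → 120
@120: reserved [20B, align 4] → 140
@140: n_entries [4B, align 4] → 144
@144: inode [8B, align 8] → 152
size 152, align 8
array of 17: 17 × 152 = 2584

2584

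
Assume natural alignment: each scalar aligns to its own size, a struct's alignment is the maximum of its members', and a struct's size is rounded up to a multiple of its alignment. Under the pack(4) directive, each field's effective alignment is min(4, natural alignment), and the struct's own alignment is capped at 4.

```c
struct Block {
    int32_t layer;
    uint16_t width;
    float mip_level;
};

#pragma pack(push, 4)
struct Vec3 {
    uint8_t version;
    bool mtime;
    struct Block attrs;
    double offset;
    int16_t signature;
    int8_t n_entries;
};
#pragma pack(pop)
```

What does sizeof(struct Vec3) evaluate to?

Block: 0..4  layer  (4B, 4-aligned); 4..6  width  (2B, 2-aligned); 6..8  -- padding (2B); 8..12  mip_level  (4B, 4-aligned); sizeof = 12, alignof = 4
0..1  version  (1B, 1-aligned)
1..2  mtime  (1B, 1-aligned)
2..4  -- padding (2B)
4..16  attrs  (12B, 4-aligned)
16..24  offset  (8B, 4-aligned)
24..26  signature  (2B, 2-aligned)
26..27  n_entries  (1B, 1-aligned)
27..28  -- tail padding (1B)
sizeof = 28, alignof = 4

28 bytes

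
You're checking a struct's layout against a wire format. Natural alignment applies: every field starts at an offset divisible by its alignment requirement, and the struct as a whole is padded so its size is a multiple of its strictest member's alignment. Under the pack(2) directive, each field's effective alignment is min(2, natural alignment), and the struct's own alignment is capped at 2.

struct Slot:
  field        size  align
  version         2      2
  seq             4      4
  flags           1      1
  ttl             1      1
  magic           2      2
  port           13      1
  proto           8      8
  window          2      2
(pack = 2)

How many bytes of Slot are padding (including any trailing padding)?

@0: version [2B, align 2] → 2
@2: seq [4B, align 2] → 6
@6: flags [1B, align 1] → 7
@7: ttl [1B, align 1] → 8
@8: magic [2B, align 2] → 10
@10: port [13B, align 1] → 23
+1 pad (align 2)
@24: proto [8B, align 2] → 32
@32: window [2B, align 2] → 34
size 34, align 2
data bytes 33, size 34 → padding 1

1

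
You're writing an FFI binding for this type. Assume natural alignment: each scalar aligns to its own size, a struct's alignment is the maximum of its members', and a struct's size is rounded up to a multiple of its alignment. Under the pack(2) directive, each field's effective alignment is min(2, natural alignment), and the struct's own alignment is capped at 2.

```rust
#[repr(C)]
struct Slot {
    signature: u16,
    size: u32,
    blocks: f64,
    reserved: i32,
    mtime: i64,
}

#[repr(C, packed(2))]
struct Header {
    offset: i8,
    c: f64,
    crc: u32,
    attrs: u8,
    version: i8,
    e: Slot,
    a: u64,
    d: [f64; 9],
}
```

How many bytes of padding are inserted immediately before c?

1

Slot: @0: signature [2B, align 2] → 2; +2 pad (align 4); @4: size [4B, align 4] → 8; @8: blocks [8B, align 8] → 16; @16: reserved [4B, align 4] → 20; +4 pad (align 8); @24: mtime [8B, align 8] → 32; size 32, align 8
@0: offset [1B, align 1] → 1
+1 pad (align 2)
@2: c [8B, align 2] → 10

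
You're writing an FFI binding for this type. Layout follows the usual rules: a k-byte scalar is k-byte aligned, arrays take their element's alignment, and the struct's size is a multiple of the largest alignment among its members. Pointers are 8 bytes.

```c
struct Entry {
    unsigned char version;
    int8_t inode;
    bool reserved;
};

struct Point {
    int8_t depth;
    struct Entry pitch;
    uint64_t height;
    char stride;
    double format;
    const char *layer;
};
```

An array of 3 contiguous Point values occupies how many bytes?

120

Entry: 0..1  version  (1B, 1-aligned); 1..2  inode  (1B, 1-aligned); 2..3  reserved  (1B, 1-aligned); sizeof = 3, alignof = 1
0..1  depth  (1B, 1-aligned)
1..4  pitch  (3B, 1-aligned)
4..8  -- padding (4B)
8..16  height  (8B, 8-aligned)
16..17  stride  (1B, 1-aligned)
17..24  -- padding (7B)
24..32  format  (8B, 8-aligned)
32..40  layer  (8B, 8-aligned)
sizeof = 40, alignof = 8
array of 3: 3 × 40 = 120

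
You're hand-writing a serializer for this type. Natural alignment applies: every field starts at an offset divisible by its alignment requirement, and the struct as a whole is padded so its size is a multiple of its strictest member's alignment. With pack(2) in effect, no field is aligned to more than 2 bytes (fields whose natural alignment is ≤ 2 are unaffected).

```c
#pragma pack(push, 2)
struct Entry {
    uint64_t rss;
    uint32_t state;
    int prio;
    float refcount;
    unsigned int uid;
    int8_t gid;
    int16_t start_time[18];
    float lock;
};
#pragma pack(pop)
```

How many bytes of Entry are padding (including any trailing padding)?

1

rss at 0 (size 8, align 2) → ends 8
state at 8 (size 4, align 2) → ends 12
prio at 12 (size 4, align 2) → ends 16
refcount at 16 (size 4, align 2) → ends 20
uid at 20 (size 4, align 2) → ends 24
gid at 24 (size 1, align 1) → ends 25
pad 1 to align 2 for start_time
start_time at 26 (size 36, align 2) → ends 62
lock at 62 (size 4, align 2) → ends 66
total 66 bytes, alignment 2
data bytes 65, size 66 → padding 1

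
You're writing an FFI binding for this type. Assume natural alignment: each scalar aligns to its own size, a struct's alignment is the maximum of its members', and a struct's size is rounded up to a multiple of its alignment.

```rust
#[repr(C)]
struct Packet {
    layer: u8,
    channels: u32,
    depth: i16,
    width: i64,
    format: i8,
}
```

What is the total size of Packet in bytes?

32 bytes

@0: layer [1B, align 1] → 1
+3 pad (align 4)
@4: channels [4B, align 4] → 8
@8: depth [2B, align 2] → 10
+6 pad (align 8)
@16: width [8B, align 8] → 24
@24: format [1B, align 1] → 25
+7 tail pad (align 8)
size 32, align 8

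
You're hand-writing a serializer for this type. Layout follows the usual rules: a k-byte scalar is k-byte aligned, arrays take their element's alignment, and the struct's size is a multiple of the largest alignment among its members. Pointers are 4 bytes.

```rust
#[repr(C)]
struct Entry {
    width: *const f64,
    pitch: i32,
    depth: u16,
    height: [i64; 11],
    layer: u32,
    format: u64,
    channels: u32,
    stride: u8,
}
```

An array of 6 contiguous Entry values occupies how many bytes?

@0: width [4B, align 4] → 4
@4: pitch [4B, align 4] → 8
@8: depth [2B, align 2] → 10
+6 pad (align 8)
@16: height [88B, align 8] → 104
@104: layer [4B, align 4] → 108
+4 pad (align 8)
@112: format [8B, align 8] → 120
@120: channels [4B, align 4] → 124
@124: stride [1B, align 1] → 125
+3 tail pad (align 8)
size 128, align 8
array of 6: 6 × 128 = 768

768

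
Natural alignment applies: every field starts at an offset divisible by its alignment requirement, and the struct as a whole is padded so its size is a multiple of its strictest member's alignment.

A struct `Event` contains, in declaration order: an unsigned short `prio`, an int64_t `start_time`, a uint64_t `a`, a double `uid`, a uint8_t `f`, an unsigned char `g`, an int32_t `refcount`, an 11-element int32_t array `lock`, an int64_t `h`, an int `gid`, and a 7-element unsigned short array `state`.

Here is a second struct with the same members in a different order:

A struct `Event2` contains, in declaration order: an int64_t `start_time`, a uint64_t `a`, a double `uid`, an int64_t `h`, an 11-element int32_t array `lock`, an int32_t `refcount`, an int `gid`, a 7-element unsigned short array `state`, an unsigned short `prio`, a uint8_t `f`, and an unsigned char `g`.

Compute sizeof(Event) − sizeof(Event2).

16

@0: prio [2B, align 2] → 2
+6 pad (align 8)
@8: start_time [8B, align 8] → 16
@16: a [8B, align 8] → 24
@24: uid [8B, align 8] → 32
@32: f [1B, align 1] → 33
@33: g [1B, align 1] → 34
+2 pad (align 4)
@36: refcount [4B, align 4] → 40
@40: lock [44B, align 4] → 84
+4 pad (align 8)
@88: h [8B, align 8] → 96
@96: gid [4B, align 4] → 100
@100: state [14B, align 2] → 114
+6 tail pad (align 8)
size 120, align 8
— Event2 —
@0: start_time [8B, align 8] → 8
@8: a [8B, align 8] → 16
@16: uid [8B, align 8] → 24
@24: h [8B, align 8] → 32
@32: lock [44B, align 4] → 76
@76: refcount [4B, align 4] → 80
@80: gid [4B, align 4] → 84
@84: state [14B, align 2] → 98
@98: prio [2B, align 2] → 100
@100: f [1B, align 1] → 101
@101: g [1B, align 1] → 102
+2 tail pad (align 8)
size 104, align 8
120 − 104 = 16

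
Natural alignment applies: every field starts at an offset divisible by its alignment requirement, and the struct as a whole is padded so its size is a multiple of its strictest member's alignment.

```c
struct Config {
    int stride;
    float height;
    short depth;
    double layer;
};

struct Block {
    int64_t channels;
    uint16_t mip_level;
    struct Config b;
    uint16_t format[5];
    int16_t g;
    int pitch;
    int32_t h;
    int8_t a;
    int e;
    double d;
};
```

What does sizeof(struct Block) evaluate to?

80

Config: 0..4  stride  (4B, 4-aligned); 4..8  height  (4B, 4-aligned); 8..10  depth  (2B, 2-aligned); 10..16  -- padding (6B); 16..24  layer  (8B, 8-aligned); sizeof = 24, alignof = 8
0..8  channels  (8B, 8-aligned)
8..10  mip_level  (2B, 2-aligned)
10..16  -- padding (6B)
16..40  b  (24B, 8-aligned)
40..50  format  (10B, 2-aligned)
50..52  g  (2B, 2-aligned)
52..56  pitch  (4B, 4-aligned)
56..60  h  (4B, 4-aligned)
60..61  a  (1B, 1-aligned)
61..64  -- padding (3B)
64..68  e  (4B, 4-aligned)
68..72  -- padding (4B)
72..80  d  (8B, 8-aligned)
sizeof = 80, alignof = 8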